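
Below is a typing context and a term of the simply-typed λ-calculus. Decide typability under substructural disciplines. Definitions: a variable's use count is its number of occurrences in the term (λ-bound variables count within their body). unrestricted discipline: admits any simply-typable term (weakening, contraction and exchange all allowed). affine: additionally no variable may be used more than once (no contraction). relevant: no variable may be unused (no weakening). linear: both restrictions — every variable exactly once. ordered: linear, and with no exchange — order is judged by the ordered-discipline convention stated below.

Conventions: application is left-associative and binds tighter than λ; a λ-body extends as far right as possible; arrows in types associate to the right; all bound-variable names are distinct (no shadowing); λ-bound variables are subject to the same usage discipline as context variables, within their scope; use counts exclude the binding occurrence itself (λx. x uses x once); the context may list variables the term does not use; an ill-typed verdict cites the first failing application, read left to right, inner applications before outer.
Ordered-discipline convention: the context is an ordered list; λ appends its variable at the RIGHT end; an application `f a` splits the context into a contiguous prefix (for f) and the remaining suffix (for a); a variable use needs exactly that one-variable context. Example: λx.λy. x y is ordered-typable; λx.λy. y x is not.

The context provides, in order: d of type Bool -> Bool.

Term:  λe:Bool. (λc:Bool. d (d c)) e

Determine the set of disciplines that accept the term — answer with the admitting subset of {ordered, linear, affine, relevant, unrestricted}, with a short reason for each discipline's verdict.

accepted by: relevant, unrestricted
counts: d: 2×, e (bound): 1×, c (bound): 1×
use order (left to right): d, d, c, e
typing: well-typed at Bool -> Bool
ordered: ✗ — repeated use of d ×2
linear: ✗ — repeated use of d ×2
affine: ✗ — repeated use of d ×2
relevant: ✓ — none of d, e, c goes unused
unrestricted: ✓ — well-typed at Bool -> Bool; no restrictions here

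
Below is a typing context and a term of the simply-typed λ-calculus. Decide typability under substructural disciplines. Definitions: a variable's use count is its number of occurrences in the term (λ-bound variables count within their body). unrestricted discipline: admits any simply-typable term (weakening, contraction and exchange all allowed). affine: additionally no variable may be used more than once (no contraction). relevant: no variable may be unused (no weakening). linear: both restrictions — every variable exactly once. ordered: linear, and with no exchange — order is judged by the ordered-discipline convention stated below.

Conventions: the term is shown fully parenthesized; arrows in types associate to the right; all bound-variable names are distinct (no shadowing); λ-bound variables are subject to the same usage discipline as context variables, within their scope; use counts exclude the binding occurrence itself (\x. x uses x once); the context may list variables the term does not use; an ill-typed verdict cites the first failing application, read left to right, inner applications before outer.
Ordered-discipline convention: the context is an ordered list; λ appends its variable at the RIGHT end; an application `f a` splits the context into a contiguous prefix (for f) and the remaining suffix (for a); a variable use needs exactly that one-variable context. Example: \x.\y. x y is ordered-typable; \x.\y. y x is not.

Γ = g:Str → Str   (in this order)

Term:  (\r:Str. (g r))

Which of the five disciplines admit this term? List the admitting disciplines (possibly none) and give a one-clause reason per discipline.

accepted by: ordered, linear, affine, relevant, unrestricted
counts: g: 1×, r [bound]: 1×
use order (left to right): g, r
typing: ✓ — Str → Str
ordered: ✓, one use each (g, r); ordered split holds
linear: ✓, g, r: one use apiece
affine: ✓, at most one use each (g, r)
relevant: ✓, at least one use each (g, r)
unrestricted: ✓, typability at Str → Str is all that's needed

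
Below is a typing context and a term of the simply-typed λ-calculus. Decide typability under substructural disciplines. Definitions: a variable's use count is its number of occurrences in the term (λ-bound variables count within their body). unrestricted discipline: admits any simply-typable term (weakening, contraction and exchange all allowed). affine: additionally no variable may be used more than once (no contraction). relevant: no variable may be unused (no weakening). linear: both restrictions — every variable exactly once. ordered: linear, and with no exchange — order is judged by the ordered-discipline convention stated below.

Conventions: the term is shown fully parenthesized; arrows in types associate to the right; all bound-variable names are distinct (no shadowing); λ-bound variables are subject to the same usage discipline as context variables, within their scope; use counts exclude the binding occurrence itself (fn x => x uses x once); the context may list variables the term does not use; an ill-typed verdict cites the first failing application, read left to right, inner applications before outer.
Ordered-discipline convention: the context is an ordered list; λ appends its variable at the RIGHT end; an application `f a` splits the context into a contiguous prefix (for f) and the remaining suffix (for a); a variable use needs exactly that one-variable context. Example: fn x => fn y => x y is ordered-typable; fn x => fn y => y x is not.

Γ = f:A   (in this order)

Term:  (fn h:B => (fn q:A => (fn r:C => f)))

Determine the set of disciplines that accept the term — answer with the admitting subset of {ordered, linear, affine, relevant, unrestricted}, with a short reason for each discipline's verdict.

accepted by: affine, unrestricted
variable uses: f: 1, h (λ-bound): 0, q (λ-bound): 0, r (λ-bound): 0
order of uses: f
typing: well-typed — term : B -> A -> C -> A
ordered: ✗, h, q, r never used (weakening)
linear: ✗, h, q, r never used (weakening)
affine: ✓, at most one use each (f, h, q, r)
relevant: ✗, h, q, r never used (weakening)
unrestricted: ✓, type-checks (B -> A -> C -> A) and nothing is barred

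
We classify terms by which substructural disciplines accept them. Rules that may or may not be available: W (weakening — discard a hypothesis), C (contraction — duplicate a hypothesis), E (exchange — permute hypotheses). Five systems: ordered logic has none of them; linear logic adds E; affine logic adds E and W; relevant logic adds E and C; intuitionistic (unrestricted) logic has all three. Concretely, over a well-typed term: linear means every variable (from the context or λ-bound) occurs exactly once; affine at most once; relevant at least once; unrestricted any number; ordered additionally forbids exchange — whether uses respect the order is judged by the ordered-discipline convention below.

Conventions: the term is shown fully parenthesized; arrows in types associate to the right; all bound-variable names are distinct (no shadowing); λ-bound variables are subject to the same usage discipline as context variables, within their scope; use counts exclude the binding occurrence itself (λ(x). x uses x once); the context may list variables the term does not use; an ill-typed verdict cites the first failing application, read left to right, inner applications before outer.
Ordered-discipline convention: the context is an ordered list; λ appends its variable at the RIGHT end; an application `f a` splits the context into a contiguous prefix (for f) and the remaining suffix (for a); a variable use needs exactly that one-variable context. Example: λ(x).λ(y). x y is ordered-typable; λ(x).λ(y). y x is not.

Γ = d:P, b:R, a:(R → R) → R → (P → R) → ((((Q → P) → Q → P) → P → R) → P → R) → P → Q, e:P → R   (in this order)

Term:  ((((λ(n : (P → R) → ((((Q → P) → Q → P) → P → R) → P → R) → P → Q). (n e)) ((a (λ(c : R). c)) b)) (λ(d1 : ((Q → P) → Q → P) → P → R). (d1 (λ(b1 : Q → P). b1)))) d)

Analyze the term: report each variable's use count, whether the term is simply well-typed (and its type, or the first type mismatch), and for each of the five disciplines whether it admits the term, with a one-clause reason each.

variable uses: d: 1; b: 1; a: 1; e: 1; n (λ-bound): 1; c (λ-bound): 1; d1 (λ-bound): 1; b1 (λ-bound): 1
use order (left to right): n, e, a, c, b, d1, b1, d
typing: ✓ — Q
ordered: ✗, no ordered split (uses run n, e, a, c, b, d1, b1, d)
linear: ✓, exactly-once usage across d, b, a, e, n, c, d1, b1
affine: ✓, d, b, a, e, n, c, d1, b1: no repeats, contraction unneeded
relevant: ✓, at least one use each (d, b, a, e, n, c, d1, b1)
unrestricted: ✓, type-checks (Q) and nothing is barred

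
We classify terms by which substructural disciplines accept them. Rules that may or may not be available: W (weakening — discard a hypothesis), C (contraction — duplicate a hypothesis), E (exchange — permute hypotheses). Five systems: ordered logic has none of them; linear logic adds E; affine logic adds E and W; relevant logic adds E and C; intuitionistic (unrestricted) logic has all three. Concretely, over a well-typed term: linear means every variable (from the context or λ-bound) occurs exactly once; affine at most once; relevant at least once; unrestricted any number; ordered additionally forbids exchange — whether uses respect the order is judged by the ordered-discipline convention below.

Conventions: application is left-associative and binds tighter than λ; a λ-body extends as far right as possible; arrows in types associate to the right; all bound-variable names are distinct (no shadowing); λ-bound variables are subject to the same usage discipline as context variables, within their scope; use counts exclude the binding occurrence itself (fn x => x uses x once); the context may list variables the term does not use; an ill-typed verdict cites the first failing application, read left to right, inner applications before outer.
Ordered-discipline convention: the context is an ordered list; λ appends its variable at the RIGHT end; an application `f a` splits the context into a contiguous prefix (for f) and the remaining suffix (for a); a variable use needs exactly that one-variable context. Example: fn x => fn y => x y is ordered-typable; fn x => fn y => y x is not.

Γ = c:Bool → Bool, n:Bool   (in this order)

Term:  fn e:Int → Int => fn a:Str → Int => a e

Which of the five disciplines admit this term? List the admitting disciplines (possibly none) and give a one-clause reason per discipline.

admitted in: none
counts: c: 0; n: 0; e (bound): 1; a (bound): 1
uses in reading order: a, e
typing: ill-typed: an application expects Str but receives Int → Int
ordered: ✗ — the type mismatch rejects it
linear: ✗ — not simply typable
affine: ✗ — fails simple typing
relevant: ✗ — a type mismatch blocks all five
unrestricted: ✗ — the type mismatch rejects it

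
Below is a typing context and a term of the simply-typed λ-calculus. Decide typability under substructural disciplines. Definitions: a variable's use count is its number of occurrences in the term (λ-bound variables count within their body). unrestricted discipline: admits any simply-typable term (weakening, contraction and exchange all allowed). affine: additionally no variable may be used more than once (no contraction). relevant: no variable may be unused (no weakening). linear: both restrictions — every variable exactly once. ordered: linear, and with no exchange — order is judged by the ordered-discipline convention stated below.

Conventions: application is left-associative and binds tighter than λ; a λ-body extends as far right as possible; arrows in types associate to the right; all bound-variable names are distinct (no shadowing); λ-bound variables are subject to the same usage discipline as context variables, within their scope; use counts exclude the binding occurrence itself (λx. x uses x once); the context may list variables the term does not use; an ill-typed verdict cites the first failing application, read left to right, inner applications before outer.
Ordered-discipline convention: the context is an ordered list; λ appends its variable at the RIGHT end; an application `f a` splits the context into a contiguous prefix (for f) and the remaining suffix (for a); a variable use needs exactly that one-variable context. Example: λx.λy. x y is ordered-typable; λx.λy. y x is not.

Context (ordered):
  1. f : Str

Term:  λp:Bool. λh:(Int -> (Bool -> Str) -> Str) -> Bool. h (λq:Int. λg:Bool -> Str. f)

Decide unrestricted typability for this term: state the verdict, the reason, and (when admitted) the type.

yes — type-checks (Bool -> ((Int -> (Bool -> Str) -> Str) -> Bool) -> Bool) and nothing is barred; term : Bool -> ((Int -> (Bool -> Str) -> Str) -> Bool) -> Bool
counts: f ×1, p (bound) ×0, h (bound) ×1, q (bound) ×0, g (bound) ×0
uses in reading order: h, f
typing: ✓ — Bool -> ((Int -> (Bool -> Str) -> Str) -> Bool) -> Bool
all disciplines: ordered ✗, linear ✗, affine ✓, relevant ✗, unrestricted ✓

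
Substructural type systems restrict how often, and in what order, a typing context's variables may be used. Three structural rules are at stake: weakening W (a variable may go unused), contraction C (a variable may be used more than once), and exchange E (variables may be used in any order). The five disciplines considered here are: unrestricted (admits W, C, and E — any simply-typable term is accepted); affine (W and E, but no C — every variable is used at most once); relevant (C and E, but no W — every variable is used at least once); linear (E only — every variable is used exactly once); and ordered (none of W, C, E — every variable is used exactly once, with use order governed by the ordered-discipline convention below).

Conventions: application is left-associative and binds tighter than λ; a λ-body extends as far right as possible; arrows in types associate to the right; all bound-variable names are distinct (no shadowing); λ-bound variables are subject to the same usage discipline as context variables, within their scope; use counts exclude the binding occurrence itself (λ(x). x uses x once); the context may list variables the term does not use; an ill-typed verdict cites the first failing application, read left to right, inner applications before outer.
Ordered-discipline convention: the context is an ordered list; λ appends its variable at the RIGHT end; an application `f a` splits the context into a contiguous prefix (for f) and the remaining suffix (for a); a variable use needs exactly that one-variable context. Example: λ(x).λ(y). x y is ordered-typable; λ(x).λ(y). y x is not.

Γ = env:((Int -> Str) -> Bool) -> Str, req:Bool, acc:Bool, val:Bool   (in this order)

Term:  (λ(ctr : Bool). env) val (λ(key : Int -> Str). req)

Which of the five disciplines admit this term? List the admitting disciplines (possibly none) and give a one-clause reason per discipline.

admitted by: affine, unrestricted
use counts: env ×1; req ×1; acc ×0; val ×1; ctr (bound) ×0; key (bound) ×0
uses in reading order: env, val, req
typing: well-typed at Str
ordered: ✗ — acc, ctr, key never used (weakening)
linear: ✗ — acc, ctr, key never used (weakening)
affine: ✓ — env, req, acc, val, ctr, key: no repeats, contraction unneeded
relevant: ✗ — acc, ctr, key never used (weakening)
unrestricted: ✓ — well-typed at Str; no restrictions here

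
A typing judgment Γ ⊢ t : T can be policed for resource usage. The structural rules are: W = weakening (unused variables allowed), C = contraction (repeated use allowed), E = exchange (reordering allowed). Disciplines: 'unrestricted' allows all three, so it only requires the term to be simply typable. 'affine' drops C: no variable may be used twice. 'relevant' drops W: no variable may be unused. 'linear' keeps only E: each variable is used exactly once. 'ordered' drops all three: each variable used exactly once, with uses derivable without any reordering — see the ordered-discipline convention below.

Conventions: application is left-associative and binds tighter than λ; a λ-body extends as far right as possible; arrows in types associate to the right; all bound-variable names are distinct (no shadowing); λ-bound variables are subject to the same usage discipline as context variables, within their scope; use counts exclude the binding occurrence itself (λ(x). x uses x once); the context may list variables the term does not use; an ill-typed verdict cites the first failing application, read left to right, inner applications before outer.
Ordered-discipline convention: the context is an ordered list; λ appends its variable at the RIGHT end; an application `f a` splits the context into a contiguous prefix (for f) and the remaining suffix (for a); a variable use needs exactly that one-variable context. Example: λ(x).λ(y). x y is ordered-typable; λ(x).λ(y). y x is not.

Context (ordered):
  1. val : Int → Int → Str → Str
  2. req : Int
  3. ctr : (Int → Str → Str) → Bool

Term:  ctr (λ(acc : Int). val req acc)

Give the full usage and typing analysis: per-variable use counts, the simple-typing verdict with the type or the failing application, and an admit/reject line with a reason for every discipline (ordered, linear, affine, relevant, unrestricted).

variable uses: val: 1×; req: 1×; ctr: 1×; acc [bound]: 1×
use order (left to right): ctr, val, req, acc
typing: well-typed at Bool
ordered: ✗ — needs exchange: uses follow ctr, val, req, acc
linear: ✓ — each of val, req, ctr, acc used exactly once
affine: ✓ — no duplicate uses among val, req, ctr, acc
relevant: ✓ — at least one use each (val, req, ctr, acc)
unrestricted: ✓ — simply typable at Bool; W, C, E all held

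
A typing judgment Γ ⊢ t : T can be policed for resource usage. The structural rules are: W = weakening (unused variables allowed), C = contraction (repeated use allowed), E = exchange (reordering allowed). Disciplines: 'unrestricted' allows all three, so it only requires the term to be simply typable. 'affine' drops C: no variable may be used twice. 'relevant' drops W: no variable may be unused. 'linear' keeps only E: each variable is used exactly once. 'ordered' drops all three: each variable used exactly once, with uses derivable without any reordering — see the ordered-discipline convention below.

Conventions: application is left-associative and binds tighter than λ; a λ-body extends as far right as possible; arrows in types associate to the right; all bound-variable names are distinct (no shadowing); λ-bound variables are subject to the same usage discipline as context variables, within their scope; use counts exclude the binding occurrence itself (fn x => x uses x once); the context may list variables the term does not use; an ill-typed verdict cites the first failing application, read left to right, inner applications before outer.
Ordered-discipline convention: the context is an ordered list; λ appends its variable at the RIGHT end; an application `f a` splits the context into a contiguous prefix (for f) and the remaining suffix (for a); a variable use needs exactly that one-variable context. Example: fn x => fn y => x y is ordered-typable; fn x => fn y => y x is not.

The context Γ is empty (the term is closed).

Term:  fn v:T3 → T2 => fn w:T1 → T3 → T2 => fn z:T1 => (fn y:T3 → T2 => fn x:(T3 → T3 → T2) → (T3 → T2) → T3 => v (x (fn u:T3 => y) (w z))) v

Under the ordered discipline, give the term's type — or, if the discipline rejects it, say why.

not well-typed under ordered — repeated use of v ×2; needs weakening: u unused
variable uses: v (λ-bound): 2×; w (λ-bound): 1×; z (λ-bound): 1×; y (λ-bound): 1×; x (λ-bound): 1×; u (λ-bound): 0×
left-to-right use order: v, x, y, w, z, v
typing: ✓ — (T3 → T2) → (T1 → T3 → T2) → T1 → ((T3 → T3 → T2) → (T3 → T2) → T3) → T2
summary: ordered ✗; linear ✗; affine ✗; relevant ✗; unrestricted ✓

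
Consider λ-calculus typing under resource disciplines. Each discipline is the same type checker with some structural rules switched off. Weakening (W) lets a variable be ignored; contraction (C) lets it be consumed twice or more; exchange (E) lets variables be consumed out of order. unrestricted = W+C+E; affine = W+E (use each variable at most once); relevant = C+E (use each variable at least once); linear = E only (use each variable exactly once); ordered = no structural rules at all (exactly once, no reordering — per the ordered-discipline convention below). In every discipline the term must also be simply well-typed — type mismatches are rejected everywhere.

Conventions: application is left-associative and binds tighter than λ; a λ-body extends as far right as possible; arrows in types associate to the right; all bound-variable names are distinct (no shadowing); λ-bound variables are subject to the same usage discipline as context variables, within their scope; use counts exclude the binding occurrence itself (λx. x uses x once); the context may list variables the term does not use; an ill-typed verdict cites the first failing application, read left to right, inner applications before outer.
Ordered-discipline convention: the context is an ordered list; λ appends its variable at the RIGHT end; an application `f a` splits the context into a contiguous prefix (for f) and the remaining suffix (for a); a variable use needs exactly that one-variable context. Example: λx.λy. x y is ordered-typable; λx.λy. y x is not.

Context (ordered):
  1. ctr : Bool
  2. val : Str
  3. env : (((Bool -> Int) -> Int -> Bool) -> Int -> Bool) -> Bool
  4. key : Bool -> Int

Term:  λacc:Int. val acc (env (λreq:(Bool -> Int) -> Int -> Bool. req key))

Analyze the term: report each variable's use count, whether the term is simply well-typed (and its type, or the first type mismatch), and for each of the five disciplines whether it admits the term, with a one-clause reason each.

counts: ctr: 0; val: 1; env: 1; key: 1; acc (bound): 1; req (bound): 1
uses in reading order: val, acc, env, req, key
typing: ill-typed: applying a non-function (Str)
ordered: ✗, fails simple typing
linear: ✗, a type mismatch blocks all five
affine: ✗, the type mismatch rejects it
relevant: ✗, not simply typable
unrestricted: ✗, fails simple typing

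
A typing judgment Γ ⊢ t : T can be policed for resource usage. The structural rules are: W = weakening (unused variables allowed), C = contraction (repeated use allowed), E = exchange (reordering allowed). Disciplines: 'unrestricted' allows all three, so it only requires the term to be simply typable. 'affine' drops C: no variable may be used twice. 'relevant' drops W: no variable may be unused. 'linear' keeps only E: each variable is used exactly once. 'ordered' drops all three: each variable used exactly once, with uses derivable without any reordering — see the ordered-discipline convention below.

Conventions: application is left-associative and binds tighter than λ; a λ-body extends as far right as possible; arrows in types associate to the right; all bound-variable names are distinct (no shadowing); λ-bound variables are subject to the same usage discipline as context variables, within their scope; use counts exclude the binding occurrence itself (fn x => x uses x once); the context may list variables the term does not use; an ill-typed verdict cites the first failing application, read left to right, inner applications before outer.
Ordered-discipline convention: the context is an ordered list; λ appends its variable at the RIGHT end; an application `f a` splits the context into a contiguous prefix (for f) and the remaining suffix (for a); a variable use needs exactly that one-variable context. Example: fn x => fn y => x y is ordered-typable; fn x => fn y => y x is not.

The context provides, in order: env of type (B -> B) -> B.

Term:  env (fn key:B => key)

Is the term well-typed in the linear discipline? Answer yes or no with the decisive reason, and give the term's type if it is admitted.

yes — single use per variable (env, key); term : B
use counts: env=1; key [bound]=1
use order (left to right): env, key
typing: ✓ — B
summary: ordered ✓, linear ✓, affine ✓, relevant ✓, unrestricted ✓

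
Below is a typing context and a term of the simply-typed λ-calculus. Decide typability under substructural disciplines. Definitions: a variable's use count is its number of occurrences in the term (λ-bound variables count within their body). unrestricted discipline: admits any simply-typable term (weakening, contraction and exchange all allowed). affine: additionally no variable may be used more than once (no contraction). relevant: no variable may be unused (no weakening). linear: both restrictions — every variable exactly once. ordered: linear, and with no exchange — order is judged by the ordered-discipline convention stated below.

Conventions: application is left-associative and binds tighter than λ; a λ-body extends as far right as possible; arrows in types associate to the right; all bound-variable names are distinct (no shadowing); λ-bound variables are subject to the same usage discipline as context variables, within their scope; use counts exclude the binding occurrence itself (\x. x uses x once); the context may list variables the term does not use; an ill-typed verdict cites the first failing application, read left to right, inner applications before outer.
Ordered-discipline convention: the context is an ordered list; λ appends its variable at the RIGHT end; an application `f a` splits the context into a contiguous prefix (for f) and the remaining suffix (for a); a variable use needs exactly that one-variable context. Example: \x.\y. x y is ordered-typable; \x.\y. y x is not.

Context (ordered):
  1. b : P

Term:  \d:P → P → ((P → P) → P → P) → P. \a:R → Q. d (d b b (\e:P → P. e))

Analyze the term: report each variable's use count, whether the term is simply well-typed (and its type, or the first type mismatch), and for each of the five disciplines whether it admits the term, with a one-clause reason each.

counts: b: 2; d (bound): 2; a (bound): 0; e (bound): 1
left-to-right use order: d, d, b, b, e
typing: well-typed — term : (P → P → ((P → P) → P → P) → P) → (R → Q) → P → ((P → P) → P → P) → P
ordered: ✗ — b ×2, d ×2 used more than once (contraction); unused: a — weakening required
linear: ✗ — b ×2, d ×2 used more than once (contraction); unused: a — weakening required
affine: ✗ — b ×2, d ×2 used more than once (contraction)
relevant: ✗ — unused: a — weakening required
unrestricted: ✓ — type-checks ((P → P → ((P → P) → P → P) → P) → (R → Q) → P → ((P → P) → P → P) → P) and nothing is barred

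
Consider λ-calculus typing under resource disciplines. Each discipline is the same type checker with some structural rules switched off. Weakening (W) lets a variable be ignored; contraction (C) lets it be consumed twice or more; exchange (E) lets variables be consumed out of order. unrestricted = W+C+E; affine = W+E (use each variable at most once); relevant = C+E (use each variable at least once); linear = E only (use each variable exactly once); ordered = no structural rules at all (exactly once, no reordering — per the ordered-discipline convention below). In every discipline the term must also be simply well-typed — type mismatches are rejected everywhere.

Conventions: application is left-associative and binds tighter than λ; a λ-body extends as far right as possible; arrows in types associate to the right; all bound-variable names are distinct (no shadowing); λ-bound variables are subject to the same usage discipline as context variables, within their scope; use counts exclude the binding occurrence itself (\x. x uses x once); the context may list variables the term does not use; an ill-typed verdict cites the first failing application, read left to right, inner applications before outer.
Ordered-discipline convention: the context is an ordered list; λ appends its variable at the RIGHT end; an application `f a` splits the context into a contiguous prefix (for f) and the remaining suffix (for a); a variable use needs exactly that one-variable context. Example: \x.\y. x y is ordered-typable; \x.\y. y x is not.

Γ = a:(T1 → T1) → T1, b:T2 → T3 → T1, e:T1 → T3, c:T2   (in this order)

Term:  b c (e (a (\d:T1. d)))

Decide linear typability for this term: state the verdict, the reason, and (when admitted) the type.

yes — single use per variable (a, b, e, c, d); term : T1
use counts: a: 1×, b: 1×, e: 1×, c: 1×, d [bound]: 1×
order of uses: b, c, e, a, d
typing: well-typed — term : T1
all disciplines: ordered ✗; linear ✓; affine ✓; relevant ✓; unrestricted ✓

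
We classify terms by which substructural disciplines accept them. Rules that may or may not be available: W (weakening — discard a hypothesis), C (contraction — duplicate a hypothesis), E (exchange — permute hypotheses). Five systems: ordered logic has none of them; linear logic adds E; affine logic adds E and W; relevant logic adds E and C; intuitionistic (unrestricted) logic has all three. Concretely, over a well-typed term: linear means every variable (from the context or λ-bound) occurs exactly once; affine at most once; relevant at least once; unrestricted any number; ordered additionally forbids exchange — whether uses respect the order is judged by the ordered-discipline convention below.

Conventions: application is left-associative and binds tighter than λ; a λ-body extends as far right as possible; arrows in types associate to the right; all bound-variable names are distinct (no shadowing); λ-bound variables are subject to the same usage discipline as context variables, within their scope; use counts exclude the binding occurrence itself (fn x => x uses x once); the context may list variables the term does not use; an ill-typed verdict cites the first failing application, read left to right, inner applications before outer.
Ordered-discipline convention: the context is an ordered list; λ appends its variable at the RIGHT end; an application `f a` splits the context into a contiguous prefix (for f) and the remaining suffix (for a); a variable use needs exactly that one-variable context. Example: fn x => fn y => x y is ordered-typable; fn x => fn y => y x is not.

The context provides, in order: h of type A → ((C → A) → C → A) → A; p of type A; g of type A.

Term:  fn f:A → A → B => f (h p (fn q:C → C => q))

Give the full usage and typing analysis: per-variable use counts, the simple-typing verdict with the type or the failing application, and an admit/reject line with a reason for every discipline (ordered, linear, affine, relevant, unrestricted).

variable uses: h=1, p=1, g=0, f (λ-bound)=1, q (λ-bound)=1
order of uses: f, h, p, q
typing: ill-typed: an application expects (C → A) → C → A but receives (C → C) → C → C
ordered ✗ (fails simple typing)
linear ✗ (a type mismatch blocks all five)
affine ✗ (the type mismatch rejects it)
relevant ✗ (not simply typable)
unrestricted ✗ (fails simple typing)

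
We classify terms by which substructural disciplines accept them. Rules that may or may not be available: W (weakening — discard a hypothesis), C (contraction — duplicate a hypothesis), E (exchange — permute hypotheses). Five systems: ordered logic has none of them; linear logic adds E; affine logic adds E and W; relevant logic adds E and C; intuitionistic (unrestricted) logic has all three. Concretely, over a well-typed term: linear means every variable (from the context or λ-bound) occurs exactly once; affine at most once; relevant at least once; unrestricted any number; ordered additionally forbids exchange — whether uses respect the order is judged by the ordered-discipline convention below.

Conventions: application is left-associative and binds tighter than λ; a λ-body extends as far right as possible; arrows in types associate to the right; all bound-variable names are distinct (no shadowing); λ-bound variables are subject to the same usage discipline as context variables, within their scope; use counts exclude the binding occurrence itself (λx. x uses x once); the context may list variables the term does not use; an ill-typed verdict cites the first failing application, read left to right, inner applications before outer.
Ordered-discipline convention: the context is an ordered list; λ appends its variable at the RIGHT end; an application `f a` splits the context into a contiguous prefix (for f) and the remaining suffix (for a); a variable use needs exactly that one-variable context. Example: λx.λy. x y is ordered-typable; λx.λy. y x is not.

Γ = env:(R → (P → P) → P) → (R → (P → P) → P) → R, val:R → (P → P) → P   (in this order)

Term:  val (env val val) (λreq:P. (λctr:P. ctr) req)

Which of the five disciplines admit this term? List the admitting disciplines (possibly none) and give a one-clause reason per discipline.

admitting disciplines: relevant, unrestricted
use counts: env: 1; val: 3; req (bound): 1; ctr (bound): 1
order of uses: val, env, val, val, ctr, req
typing: ✓ — P
ordered: ✗ — repeated use of val ×3
linear: ✗ — repeated use of val ×3
affine: ✗ — repeated use of val ×3
relevant: ✓ — none of env, val, req, ctr goes unused
unrestricted: ✓ — type-checks (P) and nothing is barred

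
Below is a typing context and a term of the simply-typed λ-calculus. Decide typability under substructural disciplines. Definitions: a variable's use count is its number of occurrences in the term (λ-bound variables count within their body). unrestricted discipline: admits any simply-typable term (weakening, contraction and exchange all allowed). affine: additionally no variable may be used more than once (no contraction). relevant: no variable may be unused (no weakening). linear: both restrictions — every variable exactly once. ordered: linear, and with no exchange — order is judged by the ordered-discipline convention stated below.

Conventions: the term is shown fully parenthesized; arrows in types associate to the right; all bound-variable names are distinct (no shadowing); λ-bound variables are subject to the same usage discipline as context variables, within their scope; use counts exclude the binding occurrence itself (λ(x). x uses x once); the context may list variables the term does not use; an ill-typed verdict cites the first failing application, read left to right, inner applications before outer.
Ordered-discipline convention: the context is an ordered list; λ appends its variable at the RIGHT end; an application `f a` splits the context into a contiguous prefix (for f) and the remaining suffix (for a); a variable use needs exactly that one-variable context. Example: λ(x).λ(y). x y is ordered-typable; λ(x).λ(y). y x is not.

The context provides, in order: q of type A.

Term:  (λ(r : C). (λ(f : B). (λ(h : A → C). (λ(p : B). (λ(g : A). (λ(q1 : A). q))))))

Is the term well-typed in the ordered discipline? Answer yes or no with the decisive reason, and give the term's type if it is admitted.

no — needs weakening: r, f, h, p, g, q1 unused
use counts: q: 1; r [bound]: 0; f [bound]: 0; h [bound]: 0; p [bound]: 0; g [bound]: 0; q1 [bound]: 0
left-to-right use order: q
typing: well-typed — term : C → B → (A → C) → B → A → A → A
across the five disciplines: ordered ✗ | linear ✗ | affine ✓ | relevant ✗ | unrestricted ✓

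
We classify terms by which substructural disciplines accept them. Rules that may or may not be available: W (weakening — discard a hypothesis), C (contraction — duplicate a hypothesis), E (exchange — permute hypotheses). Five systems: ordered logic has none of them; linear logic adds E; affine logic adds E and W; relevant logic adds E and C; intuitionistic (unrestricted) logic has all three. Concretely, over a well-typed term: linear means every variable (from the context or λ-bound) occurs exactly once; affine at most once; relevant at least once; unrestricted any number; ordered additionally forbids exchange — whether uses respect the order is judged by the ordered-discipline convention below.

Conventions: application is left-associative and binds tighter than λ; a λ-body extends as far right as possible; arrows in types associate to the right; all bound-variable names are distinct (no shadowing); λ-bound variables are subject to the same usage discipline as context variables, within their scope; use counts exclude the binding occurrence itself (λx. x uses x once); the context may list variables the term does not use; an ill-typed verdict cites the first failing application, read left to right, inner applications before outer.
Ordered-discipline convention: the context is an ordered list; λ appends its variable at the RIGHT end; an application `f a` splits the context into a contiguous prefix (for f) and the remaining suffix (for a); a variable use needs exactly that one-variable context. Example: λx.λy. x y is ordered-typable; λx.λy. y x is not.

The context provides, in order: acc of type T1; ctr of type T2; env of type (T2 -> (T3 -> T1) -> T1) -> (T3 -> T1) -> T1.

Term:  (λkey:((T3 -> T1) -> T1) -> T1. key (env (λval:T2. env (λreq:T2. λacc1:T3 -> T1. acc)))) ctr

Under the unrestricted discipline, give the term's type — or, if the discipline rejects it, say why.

not well-typed under unrestricted — the type mismatch rejects it
usage: acc: 1; ctr: 1; env: 2; key (bound): 1; val (bound): 0; req (bound): 0; acc1 (bound): 0
use order (left to right): key, env, env, acc, ctr
typing: ill-typed: an application expects ((T3 -> T1) -> T1) -> T1 but receives T2
all disciplines: ordered ✗ | linear ✗ | affine ✗ | relevant ✗ | unrestricted ✗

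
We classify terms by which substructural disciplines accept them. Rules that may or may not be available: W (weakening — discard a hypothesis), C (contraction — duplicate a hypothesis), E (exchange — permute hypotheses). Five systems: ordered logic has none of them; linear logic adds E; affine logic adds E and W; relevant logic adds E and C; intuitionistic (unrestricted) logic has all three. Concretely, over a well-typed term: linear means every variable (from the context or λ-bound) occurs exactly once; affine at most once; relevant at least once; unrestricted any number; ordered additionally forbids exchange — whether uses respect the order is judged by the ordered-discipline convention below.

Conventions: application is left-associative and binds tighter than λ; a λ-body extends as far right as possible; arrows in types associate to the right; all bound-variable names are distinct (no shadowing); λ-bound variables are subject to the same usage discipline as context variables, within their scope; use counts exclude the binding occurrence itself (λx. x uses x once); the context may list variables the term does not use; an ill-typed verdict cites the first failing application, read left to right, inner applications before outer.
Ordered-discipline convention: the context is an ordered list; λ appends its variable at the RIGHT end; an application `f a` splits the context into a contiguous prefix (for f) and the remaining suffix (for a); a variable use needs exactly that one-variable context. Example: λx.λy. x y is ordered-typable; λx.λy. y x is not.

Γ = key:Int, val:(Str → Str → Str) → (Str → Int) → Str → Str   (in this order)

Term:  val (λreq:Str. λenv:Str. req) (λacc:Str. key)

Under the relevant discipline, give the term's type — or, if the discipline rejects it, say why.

not well-typed under relevant — env, acc left unused
use counts: key ×1; val ×1; req (bound) ×1; env (bound) ×0; acc (bound) ×0
left-to-right use order: val, req, key
typing: well-typed at Str → Str
all disciplines: ordered ✗ | linear ✗ | affine ✓ | relevant ✗ | unrestricted ✓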